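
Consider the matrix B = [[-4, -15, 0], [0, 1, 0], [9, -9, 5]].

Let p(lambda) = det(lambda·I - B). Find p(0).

p(0) = det(0·I − B) = det(−B) = (−1)^3·det(B).
det(B) = -20, so p(0) = 20.

20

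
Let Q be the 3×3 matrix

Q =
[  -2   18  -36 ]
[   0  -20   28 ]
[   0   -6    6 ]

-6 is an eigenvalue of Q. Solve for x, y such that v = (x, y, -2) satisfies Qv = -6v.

We need (Q + 6I)v = 0.
Q + 6I = [[4, 18, -36], [0, -14, 28], [0, -6, 12]].
Row 1: (4)·x + (18)·y + (-36)·-2 = 0
Row 2: (0)·x + (-14)·y + (28)·-2 = 0
Row 3: (0)·x + (-6)·y + (12)·-2 = 0
Solving gives x = 0, y = -4.
Check: Q·(0, -4, -2) = (0, 24, 12) = -6·(0, -4, -2).

0, -4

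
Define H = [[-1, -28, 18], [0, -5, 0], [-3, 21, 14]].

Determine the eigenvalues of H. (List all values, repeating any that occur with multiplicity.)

-5, 5, 8

The characteristic polynomial is p(lambda) = det(lambda·I - H).
Expanding along the first row, p(lambda) = lambda^3 - 8·lambda^2 - 25·lambda + 200.
Since p(8) = 0, lambda = 8 is a root.
Dividing by (lambda - 8) leaves lambda^2 - 25.
The quadratic factors as (lambda + 5)·(lambda - 5).
Eigenvalues: -5, 5, 8.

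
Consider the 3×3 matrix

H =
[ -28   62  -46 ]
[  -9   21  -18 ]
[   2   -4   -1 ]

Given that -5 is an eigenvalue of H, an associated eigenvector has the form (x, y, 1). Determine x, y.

We need (H + 5I)v = 0.
H + 5I = [[-23, 62, -46], [-9, 26, -18], [2, -4, 4]].
Row 1: (-23)·x + (62)·y + (-46)·1 = 0
Row 2: (-9)·x + (26)·y + (-18)·1 = 0
Row 3: (2)·x + (-4)·y + (4)·1 = 0
Solving gives x = -2, y = 0.
Check: H·(-2, 0, 1) = (10, 0, -5) = -5·(-2, 0, 1).

-2, 0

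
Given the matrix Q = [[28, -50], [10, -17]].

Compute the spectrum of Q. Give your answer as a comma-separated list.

det(Q - tI) = (28 - t)(-17 - t) - (-50)·(10) = t^2 - 11t + 24.
This factors as (t - 3)·(t - 8) = 0.
Eigenvalues: 3, 8.

3, 8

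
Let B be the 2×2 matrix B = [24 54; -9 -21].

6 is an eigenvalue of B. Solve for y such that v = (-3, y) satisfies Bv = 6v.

1

We need (B - 6I)v = 0.
B - 6I = [[18, 54], [-9, -27]].
Row 1: (18)·-3 + (54)·y = 0
Row 2: (-9)·-3 + (-27)·y = 0
Solving gives y = 1.
Check: B·(-3, 1) = (-18, 6) = 6·(-3, 1).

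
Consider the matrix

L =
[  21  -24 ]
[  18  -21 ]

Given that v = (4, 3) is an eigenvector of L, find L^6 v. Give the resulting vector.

(2916, 2187)

First find the eigenvalue: Lv = (12, 9) = 3·(4, 3), so λ = 3.
Then L^6 v = λ^6·v = 3^6·(4, 3) = 729·(4, 3) = (2916, 2187).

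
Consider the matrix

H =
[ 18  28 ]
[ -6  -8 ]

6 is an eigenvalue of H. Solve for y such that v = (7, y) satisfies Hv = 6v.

-3

We need (H - 6I)v = 0.
H - 6I = [[12, 28], [-6, -14]].
Row 1: (12)·7 + (28)·y = 0
Row 2: (-6)·7 + (-14)·y = 0
Solving gives y = -3.
Check: H·(7, -3) = (42, -18) = 6·(7, -3).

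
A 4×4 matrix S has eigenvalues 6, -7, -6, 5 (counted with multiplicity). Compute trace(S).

trace(S) is the sum of the eigenvalues: (6) + (-7) + (-6) + (5) = -2.

-2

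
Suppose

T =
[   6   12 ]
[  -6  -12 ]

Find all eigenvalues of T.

det(T - rI) = (6 - r)(-12 - r) - (12)·(-6) = r^2 + 6r.
This factors as (r + 6)·r = 0.
Eigenvalues: -6, 0.

-6, 0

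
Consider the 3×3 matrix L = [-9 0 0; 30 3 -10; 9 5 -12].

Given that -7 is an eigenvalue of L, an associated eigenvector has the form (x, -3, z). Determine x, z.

We need (L + 7I)v = 0.
L + 7I = [[-2, 0, 0], [30, 10, -10], [9, 5, -5]].
Row 1: (-2)·x + (0)·-3 + (0)·z = 0
Row 2: (30)·x + (10)·-3 + (-10)·z = 0
Row 3: (9)·x + (5)·-3 + (-5)·z = 0
Solving gives x = 0, z = -3.
Check: L·(0, -3, -3) = (0, 21, 21) = -7·(0, -3, -3).

0, -3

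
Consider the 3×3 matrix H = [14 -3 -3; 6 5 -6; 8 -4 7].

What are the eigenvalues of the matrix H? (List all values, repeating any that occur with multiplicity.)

7, 8, 11

The characteristic polynomial is p(lambda) = det(lambda·I - H).
Expanding the 3×3 determinant: p(lambda) = lambda^3 - 26·lambda^2 + 221·lambda - 616.
Try lambda = 7: p(7) = 0, so 7 is a root.
Dividing by (lambda - 7) leaves lambda^2 - 19·lambda + 88.
The quadratic factors as (lambda - 8)·(lambda - 11).
Eigenvalues: 7, 8, 11.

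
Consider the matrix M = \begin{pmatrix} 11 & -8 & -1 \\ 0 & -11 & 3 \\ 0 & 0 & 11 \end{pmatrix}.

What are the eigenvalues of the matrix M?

M is upper triangular, so its eigenvalues are the diagonal entries.
Diagonal: 11, -11, 11.

-11, 11, 11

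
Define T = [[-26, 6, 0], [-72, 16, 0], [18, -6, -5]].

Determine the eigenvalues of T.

-8, -5, -2

Set up det(λI - T) = 0.
Expanding the 3×3 determinant: p(λ) = λ^3 + 15λ^2 + 66λ + 80.
Rational-root test: λ = -2 gives p(-2) = 0.
Factor out (λ + 2): p(λ) = (λ + 2)·(λ^2 + 13λ + 40).
The quadratic factors as (λ + 8)·(λ + 5).
Eigenvalues: -8, -5, -2.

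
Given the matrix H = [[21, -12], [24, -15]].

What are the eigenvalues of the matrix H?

-3, 9

det(H - λI) = (21 - λ)(-15 - λ) - (-12)·(24) = λ^2 - 6λ - 27.
This factors as (λ + 3)·(λ - 9) = 0.
Eigenvalues: -3, 9.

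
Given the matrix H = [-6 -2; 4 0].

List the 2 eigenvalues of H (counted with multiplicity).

det(H - λI) = (-6 - λ)(0 - λ) - (-2)·(4) = λ^2 + 6λ + 8.
This factors as (λ + 4)·(λ + 2) = 0.
Eigenvalues: -4, -2.

-4, -2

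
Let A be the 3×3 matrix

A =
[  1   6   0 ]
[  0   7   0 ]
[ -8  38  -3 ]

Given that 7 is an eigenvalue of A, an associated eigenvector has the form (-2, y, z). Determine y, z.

-2, -6

We need (A - 7I)v = 0.
A - 7I = [[-6, 6, 0], [0, 0, 0], [-8, 38, -10]].
Row 1: (-6)·-2 + (6)·y + (0)·z = 0
Row 2: (0)·-2 + (0)·y + (0)·z = 0
Row 3: (-8)·-2 + (38)·y + (-10)·z = 0
Solving gives y = -2, z = -6.
Check: A·(-2, -2, -6) = (-14, -14, -42) = 7·(-2, -2, -6).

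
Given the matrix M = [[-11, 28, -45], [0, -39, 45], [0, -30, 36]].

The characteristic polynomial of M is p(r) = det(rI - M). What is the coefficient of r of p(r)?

p(r) = r^3 + 14r^2 - 21r - 594.
The coefficient of r is -21.

-21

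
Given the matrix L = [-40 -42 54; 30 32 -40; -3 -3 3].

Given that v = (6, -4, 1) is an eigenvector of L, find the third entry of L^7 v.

First find the eigenvalue: Lv = (-18, 12, -3) = -3·(6, -4, 1), so λ = -3.
Then L^7 v = λ^7·v = (-3)^7·(6, -4, 1) = -2187·(6, -4, 1) = (-13122, 8748, -2187).

-2187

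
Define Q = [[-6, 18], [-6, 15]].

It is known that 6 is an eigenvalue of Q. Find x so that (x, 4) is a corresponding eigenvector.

6

We need (Q - 6I)v = 0.
Q - 6I = [[-12, 18], [-6, 9]].
Row 1: (-12)·x + (18)·4 = 0
Row 2: (-6)·x + (9)·4 = 0
Solving gives x = 6.
Check: Q·(6, 4) = (36, 24) = 6·(6, 4).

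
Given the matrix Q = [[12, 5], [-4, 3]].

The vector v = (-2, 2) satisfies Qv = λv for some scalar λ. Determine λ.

Compute Qv: Q·(-2, 2) = (-14, 14).
Since Qv = λv, compare component 1: -14 = λ·-2, so λ = 7.

7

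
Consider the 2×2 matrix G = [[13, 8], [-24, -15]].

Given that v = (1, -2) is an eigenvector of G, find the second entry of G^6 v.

-1458

First find the eigenvalue: Gv = (-3, 6) = -3·(1, -2), so λ = -3.
Then G^6 v = λ^6·v = (-3)^6·(1, -2) = 729·(1, -2) = (729, -1458).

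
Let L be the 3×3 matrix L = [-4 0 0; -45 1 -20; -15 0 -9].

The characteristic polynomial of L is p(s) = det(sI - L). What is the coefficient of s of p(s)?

23

p(s) = s^3 + 12s^2 + 23s - 36.
The coefficient of s is 23.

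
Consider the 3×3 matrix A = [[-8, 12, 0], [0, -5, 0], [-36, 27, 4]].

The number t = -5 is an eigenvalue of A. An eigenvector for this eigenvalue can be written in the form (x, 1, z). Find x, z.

4, 13

We need (A + 5I)v = 0.
A + 5I = [[-3, 12, 0], [0, 0, 0], [-36, 27, 9]].
Row 1: (-3)·x + (12)·1 + (0)·z = 0
Row 2: (0)·x + (0)·1 + (0)·z = 0
Row 3: (-36)·x + (27)·1 + (9)·z = 0
Solving gives x = 4, z = 13.
Check: A·(4, 1, 13) = (-20, -5, -65) = -5·(4, 1, 13).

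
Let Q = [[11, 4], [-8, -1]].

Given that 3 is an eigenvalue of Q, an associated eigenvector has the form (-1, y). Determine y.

We need (Q - 3I)v = 0.
Q - 3I = [[8, 4], [-8, -4]].
Row 1: (8)·-1 + (4)·y = 0
Row 2: (-8)·-1 + (-4)·y = 0
Solving gives y = 2.
Check: Q·(-1, 2) = (-3, 6) = 3·(-1, 2).

2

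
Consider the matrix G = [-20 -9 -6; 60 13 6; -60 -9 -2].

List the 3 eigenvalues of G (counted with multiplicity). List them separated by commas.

-8, -5, 4

Set up det(λI - G) = 0.
Expanding along the first row, p(λ) = λ^3 + 9λ^2 - 12λ - 160.
Try λ = -8: p(-8) = 0, so -8 is a root.
Factor out (λ + 8): p(λ) = (λ + 8)·(λ^2 + λ - 20).
The quadratic factors as (λ + 5)·(λ - 4).
Eigenvalues: -8, -5, 4.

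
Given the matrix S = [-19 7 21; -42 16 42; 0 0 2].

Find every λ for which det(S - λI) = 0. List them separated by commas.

-5, 2, 2

The characteristic polynomial is p(μ) = det(μI - S).
Expanding the 3×3 determinant: p(μ) = μ^3 + μ^2 - 16μ + 20.
Try μ = -5: p(-5) = 0, so -5 is a root.
Factor out (μ + 5): p(μ) = (μ + 5)·(μ^2 - 4μ + 4).
The quadratic factor is (μ - 2)^2.
Eigenvalues: -5, 2, 2.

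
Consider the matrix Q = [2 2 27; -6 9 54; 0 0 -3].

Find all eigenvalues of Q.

Set up det(λI - Q) = 0.
Expanding along the first row, p(λ) = λ^3 - 8λ^2 - 3λ + 90.
Since p(-3) = 0, λ = -3 is a root.
Dividing by (λ + 3) leaves λ^2 - 11λ + 30.
The quadratic factors as (λ - 5)·(λ - 6).
Eigenvalues: -3, 5, 6.

-3, 5, 6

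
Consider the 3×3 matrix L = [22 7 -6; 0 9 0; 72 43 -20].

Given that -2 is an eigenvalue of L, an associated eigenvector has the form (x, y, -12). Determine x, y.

-3, 0

We need (L + 2I)v = 0.
L + 2I = [[24, 7, -6], [0, 11, 0], [72, 43, -18]].
Row 1: (24)·x + (7)·y + (-6)·-12 = 0
Row 2: (0)·x + (11)·y + (0)·-12 = 0
Row 3: (72)·x + (43)·y + (-18)·-12 = 0
Solving gives x = -3, y = 0.
Check: L·(-3, 0, -12) = (6, 0, 24) = -2·(-3, 0, -12).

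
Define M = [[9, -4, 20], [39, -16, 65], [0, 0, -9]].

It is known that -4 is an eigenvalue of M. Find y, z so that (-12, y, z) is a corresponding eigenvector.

We need (M + 4I)v = 0.
M + 4I = [[13, -4, 20], [39, -12, 65], [0, 0, -5]].
Row 1: (13)·-12 + (-4)·y + (20)·z = 0
Row 2: (39)·-12 + (-12)·y + (65)·z = 0
Row 3: (0)·-12 + (0)·y + (-5)·z = 0
Solving gives y = -39, z = 0.
Check: M·(-12, -39, 0) = (48, 156, 0) = -4·(-12, -39, 0).

-39, 0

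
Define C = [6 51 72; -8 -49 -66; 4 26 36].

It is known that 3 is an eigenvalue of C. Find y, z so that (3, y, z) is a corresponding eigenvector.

We need (C - 3I)v = 0.
C - 3I = [[3, 51, 72], [-8, -52, -66], [4, 26, 33]].
Row 1: (3)·3 + (51)·y + (72)·z = 0
Row 2: (-8)·3 + (-52)·y + (-66)·z = 0
Row 3: (4)·3 + (26)·y + (33)·z = 0
Solving gives y = -3, z = 2.
Check: C·(3, -3, 2) = (9, -9, 6) = 3·(3, -3, 2).

-3, 2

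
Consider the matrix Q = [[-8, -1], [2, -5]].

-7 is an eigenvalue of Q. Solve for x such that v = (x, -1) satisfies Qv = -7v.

1

We need (Q + 7I)v = 0.
Q + 7I = [[-1, -1], [2, 2]].
Row 1: (-1)·x + (-1)·-1 = 0
Row 2: (2)·x + (2)·-1 = 0
Solving gives x = 1.
Check: Q·(1, -1) = (-7, 7) = -7·(1, -1).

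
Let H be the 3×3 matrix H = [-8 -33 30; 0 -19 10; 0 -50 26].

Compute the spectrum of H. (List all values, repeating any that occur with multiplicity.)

Set up det(lambda·I - H) = 0.
Expanding along the first row, p(lambda) = lambda^3 + lambda^2 - 50·lambda + 48.
Try lambda = 1: p(1) = 0, so 1 is a root.
Dividing by (lambda - 1) leaves lambda^2 + 2·lambda - 48.
The quadratic factors as (lambda + 8)·(lambda - 6).
Eigenvalues: -8, 1, 6.

-8, 1, 6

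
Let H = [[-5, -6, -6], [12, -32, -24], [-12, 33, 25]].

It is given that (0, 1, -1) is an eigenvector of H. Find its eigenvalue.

-8

Compute Hv: H·(0, 1, -1) = (0, -8, 8).
Since Hv = λv, compare component 2: -8 = λ·1, so λ = -8.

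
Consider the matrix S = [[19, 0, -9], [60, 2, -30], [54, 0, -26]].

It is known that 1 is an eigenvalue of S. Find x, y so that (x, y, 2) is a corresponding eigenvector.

1, 0

We need (S - 1I)v = 0.
S - 1I = [[18, 0, -9], [60, 1, -30], [54, 0, -27]].
Row 1: (18)·x + (0)·y + (-9)·2 = 0
Row 2: (60)·x + (1)·y + (-30)·2 = 0
Row 3: (54)·x + (0)·y + (-27)·2 = 0
Solving gives x = 1, y = 0.
Check: S·(1, 0, 2) = (1, 0, 2) = 1·(1, 0, 2).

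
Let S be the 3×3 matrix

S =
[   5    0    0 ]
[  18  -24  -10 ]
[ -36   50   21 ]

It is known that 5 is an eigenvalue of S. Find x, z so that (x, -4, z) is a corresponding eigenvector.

-2, 8

We need (S - 5I)v = 0.
S - 5I = [[0, 0, 0], [18, -29, -10], [-36, 50, 16]].
Row 1: (0)·x + (0)·-4 + (0)·z = 0
Row 2: (18)·x + (-29)·-4 + (-10)·z = 0
Row 3: (-36)·x + (50)·-4 + (16)·z = 0
Solving gives x = -2, z = 8.
Check: S·(-2, -4, 8) = (-10, -20, 40) = 5·(-2, -4, 8).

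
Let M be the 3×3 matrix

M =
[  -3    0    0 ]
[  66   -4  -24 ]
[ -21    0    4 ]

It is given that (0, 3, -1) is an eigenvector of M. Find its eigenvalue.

Compute Mv: M·(0, 3, -1) = (0, 12, -4).
Since Mv = λv, compare component 2: 12 = λ·3, so λ = 4.

4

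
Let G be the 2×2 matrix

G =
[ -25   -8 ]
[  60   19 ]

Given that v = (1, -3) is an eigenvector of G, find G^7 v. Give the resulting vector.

First find the eigenvalue: Gv = (-1, 3) = -1·(1, -3), so λ = -1.
Then G^7 v = λ^7·v = (-1)^7·(1, -3) = -1·(1, -3) = (-1, 3).

(-1, 3)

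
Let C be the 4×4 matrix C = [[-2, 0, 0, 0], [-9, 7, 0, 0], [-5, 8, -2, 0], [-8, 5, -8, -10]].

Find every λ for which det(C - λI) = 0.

C is lower triangular, so its eigenvalues are the diagonal entries.
Diagonal: -2, 7, -2, -10.

-10, -2, -2, 7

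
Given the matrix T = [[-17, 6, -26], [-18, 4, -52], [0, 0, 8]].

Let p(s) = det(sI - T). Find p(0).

-320

p(0) = det(0·I − T) = det(−T) = (−1)^3·det(T).
det(T) = 320, so p(0) = -320.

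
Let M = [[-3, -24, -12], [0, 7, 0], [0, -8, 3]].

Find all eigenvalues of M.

Set up det(μI - M) = 0.
Expanding along the first row, p(μ) = μ^3 - 7μ^2 - 9μ + 63.
Rational-root test: μ = 7 gives p(7) = 0.
Factor out (μ - 7): p(μ) = (μ - 7)·(μ^2 - 9).
The quadratic factors as (μ + 3)·(μ - 3).
Eigenvalues: -3, 3, 7.

-3, 3, 7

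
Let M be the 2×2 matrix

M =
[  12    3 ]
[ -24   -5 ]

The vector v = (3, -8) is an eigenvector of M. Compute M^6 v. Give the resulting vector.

First find the eigenvalue: Mv = (12, -32) = 4·(3, -8), so λ = 4.
Then M^6 v = λ^6·v = 4^6·(3, -8) = 4096·(3, -8) = (12288, -32768).

(12288, -32768)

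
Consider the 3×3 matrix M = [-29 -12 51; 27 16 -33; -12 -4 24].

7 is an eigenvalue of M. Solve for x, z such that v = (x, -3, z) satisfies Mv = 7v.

We need (M - 7I)v = 0.
M - 7I = [[-36, -12, 51], [27, 9, -33], [-12, -4, 17]].
Row 1: (-36)·x + (-12)·-3 + (51)·z = 0
Row 2: (27)·x + (9)·-3 + (-33)·z = 0
Row 3: (-12)·x + (-4)·-3 + (17)·z = 0
Solving gives x = 1, z = 0.
Check: M·(1, -3, 0) = (7, -21, 0) = 7·(1, -3, 0).

1, 0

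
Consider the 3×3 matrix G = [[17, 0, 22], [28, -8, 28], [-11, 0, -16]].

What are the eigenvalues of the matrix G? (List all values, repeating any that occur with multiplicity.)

-8, -5, 6

The characteristic polynomial is p(μ) = det(μI - G).
Cofactor expansion gives p(μ) = μ^3 + 7μ^2 - 38μ - 240.
Try μ = -5: p(-5) = 0, so -5 is a root.
Factor out (μ + 5): p(μ) = (μ + 5)·(μ^2 + 2μ - 48).
The quadratic factors as (μ + 8)·(μ - 6).
Eigenvalues: -8, -5, 6.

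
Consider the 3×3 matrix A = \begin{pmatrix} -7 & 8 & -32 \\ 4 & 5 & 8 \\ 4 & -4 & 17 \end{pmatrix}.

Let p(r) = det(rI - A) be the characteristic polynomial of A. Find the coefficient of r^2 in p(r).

The coefficient of r^2 of det(rI - A) is −trace(A).
trace(A) = (-7) + (5) + (17) = 15, so the coefficient is -15.

-15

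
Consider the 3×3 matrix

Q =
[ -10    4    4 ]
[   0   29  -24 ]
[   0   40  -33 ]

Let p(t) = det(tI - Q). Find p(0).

30

p(0) = det(0·I − Q) = det(−Q) = (−1)^3·det(Q).
det(Q) = -30, so p(0) = 30.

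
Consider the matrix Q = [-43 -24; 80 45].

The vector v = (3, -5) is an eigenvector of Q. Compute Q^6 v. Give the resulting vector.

(2187, -3645)

First find the eigenvalue: Qv = (-9, 15) = -3·(3, -5), so λ = -3.
Then Q^6 v = λ^6·v = (-3)^6·(3, -5) = 729·(3, -5) = (2187, -3645).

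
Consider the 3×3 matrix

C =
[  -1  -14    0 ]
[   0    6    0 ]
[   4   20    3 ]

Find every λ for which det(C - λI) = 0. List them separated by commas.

-1, 3, 6

The characteristic polynomial is p(λ) = det(λI - C).
Expanding the 3×3 determinant: p(λ) = λ^3 - 8λ^2 + 9λ + 18.
Try λ = 6: p(6) = 0, so 6 is a root.
Dividing by (λ - 6) leaves λ^2 - 2λ - 3.
The quadratic factors as (λ + 1)·(λ - 3).
Eigenvalues: -1, 3, 6.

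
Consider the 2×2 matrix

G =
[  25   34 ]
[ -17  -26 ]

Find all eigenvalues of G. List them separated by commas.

det(G - λI) = (25 - λ)(-26 - λ) - (34)·(-17) = λ^2 + λ - 72.
This factors as (λ + 9)·(λ - 8) = 0.
Eigenvalues: -9, 8.

-9, 8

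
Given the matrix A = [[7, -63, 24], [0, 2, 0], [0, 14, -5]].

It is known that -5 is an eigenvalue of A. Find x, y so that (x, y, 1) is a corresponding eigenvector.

-2, 0

We need (A + 5I)v = 0.
A + 5I = [[12, -63, 24], [0, 7, 0], [0, 14, 0]].
Row 1: (12)·x + (-63)·y + (24)·1 = 0
Row 2: (0)·x + (7)·y + (0)·1 = 0
Row 3: (0)·x + (14)·y + (0)·1 = 0
Solving gives x = -2, y = 0.
Check: A·(-2, 0, 1) = (10, 0, -5) = -5·(-2, 0, 1).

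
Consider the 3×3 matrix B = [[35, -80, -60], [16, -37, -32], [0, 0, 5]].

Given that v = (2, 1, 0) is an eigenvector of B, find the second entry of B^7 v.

-78125

First find the eigenvalue: Bv = (-10, -5, 0) = -5·(2, 1, 0), so λ = -5.
Then B^7 v = λ^7·v = (-5)^7·(2, 1, 0) = -78125·(2, 1, 0) = (-156250, -78125, 0).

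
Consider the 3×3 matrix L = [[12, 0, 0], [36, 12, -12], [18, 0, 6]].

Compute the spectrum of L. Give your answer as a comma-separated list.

6, 12, 12

The characteristic polynomial is p(lambda) = det(lambda·I - L).
Expanding along the first row, p(lambda) = lambda^3 - 30·lambda^2 + 288·lambda - 864.
Try lambda = 12: p(12) = 0, so 12 is a root.
Dividing by (lambda - 12) leaves lambda^2 - 18·lambda + 72.
The quadratic factors as (lambda - 6)·(lambda - 12).
Eigenvalues: 6, 12, 12.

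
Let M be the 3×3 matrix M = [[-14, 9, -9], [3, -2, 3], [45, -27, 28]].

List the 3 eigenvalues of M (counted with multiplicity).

1, 4, 7

Set up det(λI - M) = 0.
Expanding the 3×3 determinant: p(λ) = λ^3 - 12λ^2 + 39λ - 28.
Rational-root test: λ = 7 gives p(7) = 0.
Factor out (λ - 7): p(λ) = (λ - 7)·(λ^2 - 5λ + 4).
The quadratic factors as (λ - 1)·(λ - 4).
Eigenvalues: 1, 4, 7.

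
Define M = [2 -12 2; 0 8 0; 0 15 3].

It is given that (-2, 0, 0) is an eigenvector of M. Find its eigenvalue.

2

Compute Mv: M·(-2, 0, 0) = (-4, 0, 0).
Since Mv = λv, compare component 1: -4 = λ·-2, so λ = 2.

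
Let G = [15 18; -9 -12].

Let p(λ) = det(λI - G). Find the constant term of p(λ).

p(λ) = λ^2 - 3λ - 18.
The constant term is -18.

-18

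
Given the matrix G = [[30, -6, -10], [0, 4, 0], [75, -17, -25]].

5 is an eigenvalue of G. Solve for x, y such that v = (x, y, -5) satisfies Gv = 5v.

We need (G - 5I)v = 0.
G - 5I = [[25, -6, -10], [0, -1, 0], [75, -17, -30]].
Row 1: (25)·x + (-6)·y + (-10)·-5 = 0
Row 2: (0)·x + (-1)·y + (0)·-5 = 0
Row 3: (75)·x + (-17)·y + (-30)·-5 = 0
Solving gives x = -2, y = 0.
Check: G·(-2, 0, -5) = (-10, 0, -25) = 5·(-2, 0, -5).

-2, 0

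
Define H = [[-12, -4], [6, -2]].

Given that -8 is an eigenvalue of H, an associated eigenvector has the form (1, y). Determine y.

-1

We need (H + 8I)v = 0.
H + 8I = [[-4, -4], [6, 6]].
Row 1: (-4)·1 + (-4)·y = 0
Row 2: (6)·1 + (6)·y = 0
Solving gives y = -1.
Check: H·(1, -1) = (-8, 8) = -8·(1, -1).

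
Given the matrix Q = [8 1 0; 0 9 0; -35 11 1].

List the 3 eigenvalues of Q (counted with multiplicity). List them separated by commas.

Compute the characteristic polynomial p(t) = det(tI - Q).
Expanding along the first row, p(t) = t^3 - 18t^2 + 89t - 72.
Rational-root test: t = 1 gives p(1) = 0.
Dividing by (t - 1) leaves t^2 - 17t + 72.
The quadratic factors as (t - 8)·(t - 9).
Eigenvalues: 1, 8, 9.

1, 8, 9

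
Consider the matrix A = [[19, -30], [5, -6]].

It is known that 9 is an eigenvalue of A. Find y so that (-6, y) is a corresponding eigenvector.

-2

We need (A - 9I)v = 0.
A - 9I = [[10, -30], [5, -15]].
Row 1: (10)·-6 + (-30)·y = 0
Row 2: (5)·-6 + (-15)·y = 0
Solving gives y = -2.
Check: A·(-6, -2) = (-54, -18) = 9·(-6, -2).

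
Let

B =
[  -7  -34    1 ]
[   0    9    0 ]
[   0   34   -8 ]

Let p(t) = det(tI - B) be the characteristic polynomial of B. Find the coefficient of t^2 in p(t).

The coefficient of t^2 of det(tI - B) is −trace(B).
trace(B) = (-7) + (9) + (-8) = -6, so the coefficient is 6.

6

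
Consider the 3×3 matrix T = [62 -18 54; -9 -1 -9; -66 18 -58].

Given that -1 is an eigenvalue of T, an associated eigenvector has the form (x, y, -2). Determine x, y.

2, 1

We need (T + 1I)v = 0.
T + 1I = [[63, -18, 54], [-9, 0, -9], [-66, 18, -57]].
Row 1: (63)·x + (-18)·y + (54)·-2 = 0
Row 2: (-9)·x + (0)·y + (-9)·-2 = 0
Row 3: (-66)·x + (18)·y + (-57)·-2 = 0
Solving gives x = 2, y = 1.
Check: T·(2, 1, -2) = (-2, -1, 2) = -1·(2, 1, -2).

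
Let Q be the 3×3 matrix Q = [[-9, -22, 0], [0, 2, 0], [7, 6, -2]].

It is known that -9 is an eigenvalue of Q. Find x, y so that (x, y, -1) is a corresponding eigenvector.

We need (Q + 9I)v = 0.
Q + 9I = [[0, -22, 0], [0, 11, 0], [7, 6, 7]].
Row 1: (0)·x + (-22)·y + (0)·-1 = 0
Row 2: (0)·x + (11)·y + (0)·-1 = 0
Row 3: (7)·x + (6)·y + (7)·-1 = 0
Solving gives x = 1, y = 0.
Check: Q·(1, 0, -1) = (-9, 0, 9) = -9·(1, 0, -1).

1, 0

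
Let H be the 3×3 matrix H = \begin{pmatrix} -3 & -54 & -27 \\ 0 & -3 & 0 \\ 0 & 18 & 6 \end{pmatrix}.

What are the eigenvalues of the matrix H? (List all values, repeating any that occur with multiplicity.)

Compute the characteristic polynomial p(lambda) = det(lambda·I - H).
Expanding the 3×3 determinant: p(lambda) = lambda^3 - 27·lambda - 54.
Try lambda = 6: p(6) = 0, so 6 is a root.
Factor out (lambda - 6): p(lambda) = (lambda - 6)·(lambda^2 + 6·lambda + 9).
The quadratic factor is (lambda + 3)^2.
Eigenvalues: -3, -3, 6.

-3, -3, 6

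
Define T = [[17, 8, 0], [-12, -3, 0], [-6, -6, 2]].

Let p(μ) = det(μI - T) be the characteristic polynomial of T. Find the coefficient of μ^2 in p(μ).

-16

The coefficient of μ^2 of det(μI - T) is −trace(T).
trace(T) = (17) + (-3) + (2) = 16, so the coefficient is -16.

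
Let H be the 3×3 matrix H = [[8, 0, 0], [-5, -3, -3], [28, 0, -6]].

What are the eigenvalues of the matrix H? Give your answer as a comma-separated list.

-6, -3, 8

The characteristic polynomial is p(lambda) = det(lambda·I - H).
Expanding along the first row, p(lambda) = lambda^3 + lambda^2 - 54·lambda - 144.
Rational-root test: lambda = -6 gives p(-6) = 0.
Factor out (lambda + 6): p(lambda) = (lambda + 6)·(lambda^2 - 5·lambda - 24).
The quadratic factors as (lambda + 3)·(lambda - 8).
Eigenvalues: -6, -3, 8.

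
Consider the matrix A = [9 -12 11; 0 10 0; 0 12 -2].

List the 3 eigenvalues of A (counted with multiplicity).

-2, 9, 10

Compute the characteristic polynomial p(t) = det(tI - A).
Expanding along the first row, p(t) = t^3 - 17t^2 + 52t + 180.
Since p(-2) = 0, t = -2 is a root.
Dividing by (t + 2) leaves t^2 - 19t + 90.
The quadratic factors as (t - 9)·(t - 10).
Eigenvalues: -2, 9, 10.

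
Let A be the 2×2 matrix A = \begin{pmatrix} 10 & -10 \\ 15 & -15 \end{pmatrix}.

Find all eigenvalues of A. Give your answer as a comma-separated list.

det(A - rI) = (10 - r)(-15 - r) - (-10)·(15) = r^2 + 5r.
This factors as (r + 5)·r = 0.
Eigenvalues: -5, 0.

-5, 0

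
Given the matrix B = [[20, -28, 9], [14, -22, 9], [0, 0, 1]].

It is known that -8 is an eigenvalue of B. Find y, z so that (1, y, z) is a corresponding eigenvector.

We need (B + 8I)v = 0.
B + 8I = [[28, -28, 9], [14, -14, 9], [0, 0, 9]].
Row 1: (28)·1 + (-28)·y + (9)·z = 0
Row 2: (14)·1 + (-14)·y + (9)·z = 0
Row 3: (0)·1 + (0)·y + (9)·z = 0
Solving gives y = 1, z = 0.
Check: B·(1, 1, 0) = (-8, -8, 0) = -8·(1, 1, 0).

1, 0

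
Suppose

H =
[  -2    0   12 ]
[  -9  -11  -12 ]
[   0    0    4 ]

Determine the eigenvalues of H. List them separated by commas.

The characteristic polynomial is p(λ) = det(λI - H).
Expanding along the first row, p(λ) = λ^3 + 9λ^2 - 30λ - 88.
Rational-root test: λ = -2 gives p(-2) = 0.
Factor out (λ + 2): p(λ) = (λ + 2)·(λ^2 + 7λ - 44).
The quadratic factors as (λ + 11)·(λ - 4).
Eigenvalues: -11, -2, 4.

-11, -2, 4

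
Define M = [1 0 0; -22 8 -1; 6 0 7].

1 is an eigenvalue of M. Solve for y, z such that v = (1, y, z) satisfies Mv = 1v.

We need (M - 1I)v = 0.
M - 1I = [[0, 0, 0], [-22, 7, -1], [6, 0, 6]].
Row 1: (0)·1 + (0)·y + (0)·z = 0
Row 2: (-22)·1 + (7)·y + (-1)·z = 0
Row 3: (6)·1 + (0)·y + (6)·z = 0
Solving gives y = 3, z = -1.
Check: M·(1, 3, -1) = (1, 3, -1) = 1·(1, 3, -1).

3, -1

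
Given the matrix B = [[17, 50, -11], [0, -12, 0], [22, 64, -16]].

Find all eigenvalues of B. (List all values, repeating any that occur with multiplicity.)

-12, -5, 6

Compute the characteristic polynomial p(t) = det(tI - B).
Expanding along the first row, p(t) = t^3 + 11t^2 - 42t - 360.
Rational-root test: t = -5 gives p(-5) = 0.
Dividing by (t + 5) leaves t^2 + 6t - 72.
The quadratic factors as (t + 12)·(t - 6).
Eigenvalues: -12, -5, 6.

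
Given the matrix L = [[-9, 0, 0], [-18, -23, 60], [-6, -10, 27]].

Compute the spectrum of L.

-9, -3, 7

The characteristic polynomial is p(t) = det(tI - L).
Cofactor expansion gives p(t) = t^3 + 5t^2 - 57t - 189.
Rational-root test: t = -9 gives p(-9) = 0.
Factor out (t + 9): p(t) = (t + 9)·(t^2 - 4t - 21).
The quadratic factors as (t + 3)·(t - 7).
Eigenvalues: -9, -3, 7.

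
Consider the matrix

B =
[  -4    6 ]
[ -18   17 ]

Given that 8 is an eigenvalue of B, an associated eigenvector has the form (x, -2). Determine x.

-1

We need (B - 8I)v = 0.
B - 8I = [[-12, 6], [-18, 9]].
Row 1: (-12)·x + (6)·-2 = 0
Row 2: (-18)·x + (9)·-2 = 0
Solving gives x = -1.
Check: B·(-1, -2) = (-8, -16) = 8·(-1, -2).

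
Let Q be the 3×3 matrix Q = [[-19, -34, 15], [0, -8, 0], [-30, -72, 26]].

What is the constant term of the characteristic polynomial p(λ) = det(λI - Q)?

p(0) = det(0·I − Q) = det(−Q) = (−1)^3·det(Q).
det(Q) = 352, so p(0) = -352.

-352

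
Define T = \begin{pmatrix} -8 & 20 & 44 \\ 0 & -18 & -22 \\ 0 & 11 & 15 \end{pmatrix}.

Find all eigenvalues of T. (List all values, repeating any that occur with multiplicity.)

Set up det(tI - T) = 0.
Cofactor expansion gives p(t) = t^3 + 11t^2 - 4t - 224.
Rational-root test: t = -7 gives p(-7) = 0.
Dividing by (t + 7) leaves t^2 + 4t - 32.
The quadratic factors as (t + 8)·(t - 4).
Eigenvalues: -8, -7, 4.

-8, -7, 4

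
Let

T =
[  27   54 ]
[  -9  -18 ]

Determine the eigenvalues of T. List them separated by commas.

det(T - λI) = (27 - λ)(-18 - λ) - (54)·(-9) = λ^2 - 9λ.
This factors as λ·(λ - 9) = 0.
Eigenvalues: 0, 9.

0, 9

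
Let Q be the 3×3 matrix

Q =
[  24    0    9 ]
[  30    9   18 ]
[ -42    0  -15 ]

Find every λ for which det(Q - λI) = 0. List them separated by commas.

3, 6, 9

Set up det(λI - Q) = 0.
Cofactor expansion gives p(λ) = λ^3 - 18λ^2 + 99λ - 162.
Since p(3) = 0, λ = 3 is a root.
Factor out (λ - 3): p(λ) = (λ - 3)·(λ^2 - 15λ + 54).
The quadratic factors as (λ - 6)·(λ - 9).
Eigenvalues: 3, 6, 9.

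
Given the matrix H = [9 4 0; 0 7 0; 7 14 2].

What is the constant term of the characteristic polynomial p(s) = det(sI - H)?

p(0) = det(0·I − H) = det(−H) = (−1)^3·det(H).
det(H) = 126, so p(0) = -126.

-126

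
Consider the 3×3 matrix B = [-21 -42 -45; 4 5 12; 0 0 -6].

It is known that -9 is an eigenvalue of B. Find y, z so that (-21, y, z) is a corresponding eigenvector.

6, 0

We need (B + 9I)v = 0.
B + 9I = [[-12, -42, -45], [4, 14, 12], [0, 0, 3]].
Row 1: (-12)·-21 + (-42)·y + (-45)·z = 0
Row 2: (4)·-21 + (14)·y + (12)·z = 0
Row 3: (0)·-21 + (0)·y + (3)·z = 0
Solving gives y = 6, z = 0.
Check: B·(-21, 6, 0) = (189, -54, 0) = -9·(-21, 6, 0).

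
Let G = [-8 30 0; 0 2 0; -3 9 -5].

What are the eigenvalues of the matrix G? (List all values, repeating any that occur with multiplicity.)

The characteristic polynomial is p(r) = det(rI - G).
Expanding along the first row, p(r) = r^3 + 11r^2 + 14r - 80.
Try r = 2: p(2) = 0, so 2 is a root.
Dividing by (r - 2) leaves r^2 + 13r + 40.
The quadratic factors as (r + 8)·(r + 5).
Eigenvalues: -8, -5, 2.

-8, -5, 2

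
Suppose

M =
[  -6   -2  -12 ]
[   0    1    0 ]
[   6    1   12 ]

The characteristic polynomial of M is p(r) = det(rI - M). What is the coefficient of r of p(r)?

6

p(r) = r^3 - 7r^2 + 6r.
The coefficient of r is 6.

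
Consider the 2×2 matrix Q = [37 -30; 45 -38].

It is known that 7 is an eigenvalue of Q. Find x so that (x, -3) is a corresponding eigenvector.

-3

We need (Q - 7I)v = 0.
Q - 7I = [[30, -30], [45, -45]].
Row 1: (30)·x + (-30)·-3 = 0
Row 2: (45)·x + (-45)·-3 = 0
Solving gives x = -3.
Check: Q·(-3, -3) = (-21, -21) = 7·(-3, -3).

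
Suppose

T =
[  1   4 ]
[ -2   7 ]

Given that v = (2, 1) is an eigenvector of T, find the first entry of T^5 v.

First find the eigenvalue: Tv = (6, 3) = 3·(2, 1), so λ = 3.
Then T^5 v = λ^5·v = 3^5·(2, 1) = 243·(2, 1) = (486, 243).

486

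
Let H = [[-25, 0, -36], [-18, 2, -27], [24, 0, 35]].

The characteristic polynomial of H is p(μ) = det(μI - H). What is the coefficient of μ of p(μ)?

9

p(μ) = μ^3 - 12μ^2 + 9μ + 22.
The coefficient of μ is 9.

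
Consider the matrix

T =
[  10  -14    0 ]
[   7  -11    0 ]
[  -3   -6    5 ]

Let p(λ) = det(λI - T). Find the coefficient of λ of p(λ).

p(λ) = λ^3 - 4λ^2 - 17λ + 60.
The coefficient of λ is -17.

-17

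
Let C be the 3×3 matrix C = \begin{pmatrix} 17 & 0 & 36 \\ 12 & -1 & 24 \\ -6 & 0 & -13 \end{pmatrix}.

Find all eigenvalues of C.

-1, -1, 5

Compute the characteristic polynomial p(λ) = det(λI - C).
Expanding along the first row, p(λ) = λ^3 - 3λ^2 - 9λ - 5.
Try λ = 5: p(5) = 0, so 5 is a root.
Dividing by (λ - 5) leaves λ^2 + 2λ + 1.
The quadratic factor is (λ + 1)^2.
Eigenvalues: -1, -1, 5.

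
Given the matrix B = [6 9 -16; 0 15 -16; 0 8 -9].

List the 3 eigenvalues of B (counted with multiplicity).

Compute the characteristic polynomial p(λ) = det(λI - B).
Expanding along the first row, p(λ) = λ^3 - 12λ^2 + 29λ + 42.
Since p(-1) = 0, λ = -1 is a root.
Factor out (λ + 1): p(λ) = (λ + 1)·(λ^2 - 13λ + 42).
The quadratic factors as (λ - 6)·(λ - 7).
Eigenvalues: -1, 6, 7.

-1, 6, 7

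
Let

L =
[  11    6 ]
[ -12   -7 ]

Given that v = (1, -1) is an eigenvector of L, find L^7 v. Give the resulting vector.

(78125, -78125)

First find the eigenvalue: Lv = (5, -5) = 5·(1, -1), so λ = 5.
Then L^7 v = λ^7·v = 5^7·(1, -1) = 78125·(1, -1) = (78125, -78125).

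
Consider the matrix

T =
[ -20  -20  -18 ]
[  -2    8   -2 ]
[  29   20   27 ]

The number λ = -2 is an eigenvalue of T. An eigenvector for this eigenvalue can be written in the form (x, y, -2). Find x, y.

We need (T + 2I)v = 0.
T + 2I = [[-18, -20, -18], [-2, 10, -2], [29, 20, 29]].
Row 1: (-18)·x + (-20)·y + (-18)·-2 = 0
Row 2: (-2)·x + (10)·y + (-2)·-2 = 0
Row 3: (29)·x + (20)·y + (29)·-2 = 0
Solving gives x = 2, y = 0.
Check: T·(2, 0, -2) = (-4, 0, 4) = -2·(2, 0, -2).

2, 0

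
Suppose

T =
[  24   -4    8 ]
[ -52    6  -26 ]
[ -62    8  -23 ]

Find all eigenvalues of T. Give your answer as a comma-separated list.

Compute the characteristic polynomial p(λ) = det(λI - T).
Cofactor expansion gives p(λ) = λ^3 - 7λ^2 - 50λ + 336.
Rational-root test: λ = 6 gives p(6) = 0.
Factor out (λ - 6): p(λ) = (λ - 6)·(λ^2 - λ - 56).
The quadratic factors as (λ + 7)·(λ - 8).
Eigenvalues: -7, 6, 8.

-7, 6, 8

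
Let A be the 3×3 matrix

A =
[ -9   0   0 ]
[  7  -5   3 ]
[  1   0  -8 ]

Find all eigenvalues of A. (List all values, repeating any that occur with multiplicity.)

Set up det(sI - A) = 0.
Expanding along the first row, p(s) = s^3 + 22s^2 + 157s + 360.
Try s = -5: p(-5) = 0, so -5 is a root.
Factor out (s + 5): p(s) = (s + 5)·(s^2 + 17s + 72).
The quadratic factors as (s + 9)·(s + 8).
Eigenvalues: -9, -8, -5.

-9, -8, -5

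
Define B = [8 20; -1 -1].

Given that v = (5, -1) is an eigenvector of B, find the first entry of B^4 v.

First find the eigenvalue: Bv = (20, -4) = 4·(5, -1), so λ = 4.
Then B^4 v = λ^4·v = 4^4·(5, -1) = 256·(5, -1) = (1280, -256).

1280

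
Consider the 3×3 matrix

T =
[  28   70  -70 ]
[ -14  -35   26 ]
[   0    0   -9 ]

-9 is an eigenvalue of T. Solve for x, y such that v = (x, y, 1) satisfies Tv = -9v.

0, 1

We need (T + 9I)v = 0.
T + 9I = [[37, 70, -70], [-14, -26, 26], [0, 0, 0]].
Row 1: (37)·x + (70)·y + (-70)·1 = 0
Row 2: (-14)·x + (-26)·y + (26)·1 = 0
Row 3: (0)·x + (0)·y + (0)·1 = 0
Solving gives x = 0, y = 1.
Check: T·(0, 1, 1) = (0, -9, -9) = -9·(0, 1, 1).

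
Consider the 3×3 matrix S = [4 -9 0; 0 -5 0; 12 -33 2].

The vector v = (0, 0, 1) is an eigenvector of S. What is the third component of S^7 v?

128

First find the eigenvalue: Sv = (0, 0, 2) = 2·(0, 0, 1), so λ = 2.
Then S^7 v = λ^7·v = 2^7·(0, 0, 1) = 128·(0, 0, 1) = (0, 0, 128).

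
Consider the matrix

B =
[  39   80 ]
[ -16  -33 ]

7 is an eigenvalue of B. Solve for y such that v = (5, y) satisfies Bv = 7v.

We need (B - 7I)v = 0.
B - 7I = [[32, 80], [-16, -40]].
Row 1: (32)·5 + (80)·y = 0
Row 2: (-16)·5 + (-40)·y = 0
Solving gives y = -2.
Check: B·(5, -2) = (35, -14) = 7·(5, -2).

-2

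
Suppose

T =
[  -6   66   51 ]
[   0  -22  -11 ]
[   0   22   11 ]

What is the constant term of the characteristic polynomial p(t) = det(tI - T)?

p(0) = det(0·I − T) = det(−T) = (−1)^3·det(T).
det(T) = 0, so p(0) = 0.

0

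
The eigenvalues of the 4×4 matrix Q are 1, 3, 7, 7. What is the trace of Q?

18

trace(Q) is the sum of the eigenvalues: (1) + (3) + (7) + (7) = 18.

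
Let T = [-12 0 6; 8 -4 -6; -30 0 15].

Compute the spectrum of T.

-4, 0, 3

The characteristic polynomial is p(λ) = det(λI - T).
Expanding along the first row, p(λ) = λ^3 + λ^2 - 12λ.
Rational-root test: λ = 0 gives p(0) = 0.
Dividing by λ leaves λ^2 + λ - 12.
The quadratic factors as (λ + 4)·(λ - 3).
Eigenvalues: -4, 0, 3.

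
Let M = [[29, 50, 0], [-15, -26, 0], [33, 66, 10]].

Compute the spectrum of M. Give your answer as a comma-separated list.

Compute the characteristic polynomial p(λ) = det(λI - M).
Expanding along the first row, p(λ) = λ^3 - 13λ^2 + 26λ + 40.
Try λ = -1: p(-1) = 0, so -1 is a root.
Factor out (λ + 1): p(λ) = (λ + 1)·(λ^2 - 14λ + 40).
The quadratic factors as (λ - 4)·(λ - 10).
Eigenvalues: -1, 4, 10.

-1, 4, 10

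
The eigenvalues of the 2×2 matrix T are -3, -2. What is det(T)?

det(T) is the product of the eigenvalues: (-3) · (-2) = 6.

6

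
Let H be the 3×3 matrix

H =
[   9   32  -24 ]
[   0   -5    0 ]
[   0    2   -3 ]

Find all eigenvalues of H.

Set up det(rI - H) = 0.
Expanding along the first row, p(r) = r^3 - r^2 - 57r - 135.
Try r = -3: p(-3) = 0, so -3 is a root.
Factor out (r + 3): p(r) = (r + 3)·(r^2 - 4r - 45).
The quadratic factors as (r + 5)·(r - 9).
Eigenvalues: -5, -3, 9.

-5, -3, 9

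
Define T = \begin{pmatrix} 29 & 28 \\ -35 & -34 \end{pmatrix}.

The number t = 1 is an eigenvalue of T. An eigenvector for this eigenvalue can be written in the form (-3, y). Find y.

We need (T - 1I)v = 0.
T - 1I = [[28, 28], [-35, -35]].
Row 1: (28)·-3 + (28)·y = 0
Row 2: (-35)·-3 + (-35)·y = 0
Solving gives y = 3.
Check: T·(-3, 3) = (-3, 3) = 1·(-3, 3).

3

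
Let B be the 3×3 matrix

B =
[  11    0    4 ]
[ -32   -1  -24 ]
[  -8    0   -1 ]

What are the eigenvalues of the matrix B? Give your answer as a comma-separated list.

Set up det(μI - B) = 0.
Expanding along the first row, p(μ) = μ^3 - 9μ^2 + 11μ + 21.
Try μ = -1: p(-1) = 0, so -1 is a root.
Factor out (μ + 1): p(μ) = (μ + 1)·(μ^2 - 10μ + 21).
The quadratic factors as (μ - 3)·(μ - 7).
Eigenvalues: -1, 3, 7.

-1, 3, 7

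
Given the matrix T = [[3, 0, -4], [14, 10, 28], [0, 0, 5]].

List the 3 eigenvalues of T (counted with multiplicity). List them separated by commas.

The characteristic polynomial is p(λ) = det(λI - T).
Expanding along the first row, p(λ) = λ^3 - 18λ^2 + 95λ - 150.
Rational-root test: λ = 3 gives p(3) = 0.
Dividing by (λ - 3) leaves λ^2 - 15λ + 50.
The quadratic factors as (λ - 5)·(λ - 10).
Eigenvalues: 3, 5, 10.

3, 5, 10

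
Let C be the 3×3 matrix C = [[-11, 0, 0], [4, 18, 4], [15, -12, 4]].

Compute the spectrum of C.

-11, 10, 12

The characteristic polynomial is p(s) = det(sI - C).
Expanding along the first row, p(s) = s^3 - 11s^2 - 122s + 1320.
Rational-root test: s = -11 gives p(-11) = 0.
Dividing by (s + 11) leaves s^2 - 22s + 120.
The quadratic factors as (s - 10)·(s - 12).
Eigenvalues: -11, 10, 12.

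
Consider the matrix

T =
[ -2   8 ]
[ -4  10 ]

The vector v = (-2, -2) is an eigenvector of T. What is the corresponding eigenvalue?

6

Compute Tv: T·(-2, -2) = (-12, -12).
Since Tv = λv, compare component 1: -12 = λ·-2, so λ = 6.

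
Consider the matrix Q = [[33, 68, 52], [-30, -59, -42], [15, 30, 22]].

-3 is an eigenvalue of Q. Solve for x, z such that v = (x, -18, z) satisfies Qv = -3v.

We need (Q + 3I)v = 0.
Q + 3I = [[36, 68, 52], [-30, -56, -42], [15, 30, 25]].
Row 1: (36)·x + (68)·-18 + (52)·z = 0
Row 2: (-30)·x + (-56)·-18 + (-42)·z = 0
Row 3: (15)·x + (30)·-18 + (25)·z = 0
Solving gives x = 21, z = 9.
Check: Q·(21, -18, 9) = (-63, 54, -27) = -3·(21, -18, 9).

21, 9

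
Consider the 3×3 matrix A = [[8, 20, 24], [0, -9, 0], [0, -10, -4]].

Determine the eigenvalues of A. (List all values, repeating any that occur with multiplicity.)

-9, -4, 8

Compute the characteristic polynomial p(r) = det(rI - A).
Expanding along the first row, p(r) = r^3 + 5r^2 - 68r - 288.
Since p(-4) = 0, r = -4 is a root.
Dividing by (r + 4) leaves r^2 + r - 72.
The quadratic factors as (r + 9)·(r - 8).
Eigenvalues: -9, -4, 8.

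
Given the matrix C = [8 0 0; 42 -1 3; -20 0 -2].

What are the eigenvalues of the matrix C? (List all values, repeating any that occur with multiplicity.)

Compute the characteristic polynomial p(λ) = det(λI - C).
Cofactor expansion gives p(λ) = λ^3 - 5λ^2 - 22λ - 16.
Rational-root test: λ = -2 gives p(-2) = 0.
Dividing by (λ + 2) leaves λ^2 - 7λ - 8.
The quadratic factors as (λ + 1)·(λ - 8).
Eigenvalues: -2, -1, 8.

-2, -1, 8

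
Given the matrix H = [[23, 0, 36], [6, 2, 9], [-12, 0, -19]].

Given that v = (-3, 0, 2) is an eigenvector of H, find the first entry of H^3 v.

3

First find the eigenvalue: Hv = (3, 0, -2) = -1·(-3, 0, 2), so λ = -1.
Then H^3 v = λ^3·v = (-1)^3·(-3, 0, 2) = -1·(-3, 0, 2) = (3, 0, -2).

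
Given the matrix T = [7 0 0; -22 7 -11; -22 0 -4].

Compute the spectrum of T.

The characteristic polynomial is p(λ) = det(λI - T).
Expanding the 3×3 determinant: p(λ) = λ^3 - 10λ^2 - 7λ + 196.
Since p(-4) = 0, λ = -4 is a root.
Dividing by (λ + 4) leaves λ^2 - 14λ + 49.
The quadratic factor is (λ - 7)^2.
Eigenvalues: -4, 7, 7.

-4, 7, 7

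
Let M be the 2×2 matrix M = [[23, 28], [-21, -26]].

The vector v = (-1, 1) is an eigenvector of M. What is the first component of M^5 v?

3125

First find the eigenvalue: Mv = (5, -5) = -5·(-1, 1), so λ = -5.
Then M^5 v = λ^5·v = (-5)^5·(-1, 1) = -3125·(-1, 1) = (3125, -3125).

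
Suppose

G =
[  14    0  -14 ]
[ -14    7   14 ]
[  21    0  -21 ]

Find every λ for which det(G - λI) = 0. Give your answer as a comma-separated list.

-7, 0, 7

Compute the characteristic polynomial p(μ) = det(μI - G).
Cofactor expansion gives p(μ) = μ^3 - 49μ.
Try μ = 0: p(0) = 0, so 0 is a root.
Dividing by μ leaves μ^2 - 49.
The quadratic factors as (μ + 7)·(μ - 7).
Eigenvalues: -7, 0, 7.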